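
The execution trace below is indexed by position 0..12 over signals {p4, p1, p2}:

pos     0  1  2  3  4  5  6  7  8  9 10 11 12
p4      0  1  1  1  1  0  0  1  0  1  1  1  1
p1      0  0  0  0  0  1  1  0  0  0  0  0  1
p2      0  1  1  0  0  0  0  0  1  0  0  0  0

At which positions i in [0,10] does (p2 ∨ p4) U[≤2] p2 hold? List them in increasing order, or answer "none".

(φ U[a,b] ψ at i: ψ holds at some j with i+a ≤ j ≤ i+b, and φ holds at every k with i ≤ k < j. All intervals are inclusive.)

Evaluate at each i in [0,10]:
  i=0: ✗ (lhs fails at k=0 before rhs at j=1)
  i=1: ✓ (rhs at j=1)
  i=2: ✓ (rhs at j=2)
  i=3: ✗ (no rhs in [3,5])
  i=4: ✗ (no rhs in [4,6])
  i=5: ✗ (no rhs in [5,7])
  i=6: ✗ (lhs fails at k=6 before rhs at j=8)
  i=7: ✓ (rhs at j=8; lhs holds on [7,7])
  i=8: ✓ (rhs at j=8)
  i=9: ✗ (no rhs in [9,11])
  i=10: ✗ (no rhs in [10,12])

1, 2, 7, 8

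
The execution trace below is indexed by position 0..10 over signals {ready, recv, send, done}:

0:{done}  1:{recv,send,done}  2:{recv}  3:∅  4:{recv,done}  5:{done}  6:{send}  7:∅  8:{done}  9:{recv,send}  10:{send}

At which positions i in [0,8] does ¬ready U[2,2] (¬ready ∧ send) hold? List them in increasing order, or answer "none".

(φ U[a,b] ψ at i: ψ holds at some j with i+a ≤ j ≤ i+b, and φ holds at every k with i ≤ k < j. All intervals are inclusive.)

Evaluate at each i in [0,8]:
  i=0: ✗ (no rhs in [2,2])
  i=1: ✗ (no rhs in [3,3])
  i=2: ✗ (no rhs in [4,4])
  i=3: ✗ (no rhs in [5,5])
  i=4: ✓ (rhs at j=6; lhs holds on [4,5])
  i=5: ✗ (no rhs in [7,7])
  i=6: ✗ (no rhs in [8,8])
  i=7: ✓ (rhs at j=9; lhs holds on [7,8])
  i=8: ✓ (rhs at j=10; lhs holds on [8,9])

4, 7, 8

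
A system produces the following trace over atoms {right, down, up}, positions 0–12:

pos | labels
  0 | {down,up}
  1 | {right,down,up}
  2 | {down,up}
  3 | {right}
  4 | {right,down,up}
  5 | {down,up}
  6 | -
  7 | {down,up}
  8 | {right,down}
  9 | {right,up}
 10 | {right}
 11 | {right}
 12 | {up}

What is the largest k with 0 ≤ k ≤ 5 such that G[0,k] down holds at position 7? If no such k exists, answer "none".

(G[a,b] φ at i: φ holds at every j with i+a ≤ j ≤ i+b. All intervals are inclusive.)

1

down must hold from j=7 onward; find where it first fails.
  j=7: holds
  j=8: holds
  j=9: fails
Holds on [7,8], so largest k = 1.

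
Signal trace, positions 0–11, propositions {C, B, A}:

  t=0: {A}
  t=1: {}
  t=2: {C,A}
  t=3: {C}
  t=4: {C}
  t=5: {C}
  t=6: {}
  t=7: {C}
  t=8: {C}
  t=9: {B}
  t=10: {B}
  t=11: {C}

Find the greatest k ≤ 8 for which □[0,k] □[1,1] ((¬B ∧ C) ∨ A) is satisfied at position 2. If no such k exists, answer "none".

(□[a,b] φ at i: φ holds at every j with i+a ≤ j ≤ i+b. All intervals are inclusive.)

2

□[1,1] ((¬B ∧ C) ∨ A) must hold from j=2 onward; find where it first fails.
  j=2: holds
  j=3: holds
  j=4: holds
  j=5: fails
Holds on [2,4], so largest k = 2.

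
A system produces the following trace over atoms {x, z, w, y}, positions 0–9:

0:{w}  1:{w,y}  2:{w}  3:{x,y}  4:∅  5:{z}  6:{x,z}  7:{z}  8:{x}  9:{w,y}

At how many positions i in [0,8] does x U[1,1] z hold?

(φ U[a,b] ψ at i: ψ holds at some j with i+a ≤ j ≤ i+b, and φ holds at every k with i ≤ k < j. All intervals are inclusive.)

Evaluate at each i in [0,8]:
  i=0: ✗ (no rhs in [1,1])
  i=1: ✗ (no rhs in [2,2])
  i=2: ✗ (no rhs in [3,3])
  i=3: ✗ (no rhs in [4,4])
  i=4: ✗ (lhs fails at k=4 before rhs at j=5)
  i=5: ✗ (lhs fails at k=5 before rhs at j=6)
  i=6: ✓ (rhs at j=7; lhs holds on [6,6])
  i=7: ✗ (no rhs in [8,8])
  i=8: ✗ (no rhs in [9,9])
Positions where it holds: {6} → 1.

1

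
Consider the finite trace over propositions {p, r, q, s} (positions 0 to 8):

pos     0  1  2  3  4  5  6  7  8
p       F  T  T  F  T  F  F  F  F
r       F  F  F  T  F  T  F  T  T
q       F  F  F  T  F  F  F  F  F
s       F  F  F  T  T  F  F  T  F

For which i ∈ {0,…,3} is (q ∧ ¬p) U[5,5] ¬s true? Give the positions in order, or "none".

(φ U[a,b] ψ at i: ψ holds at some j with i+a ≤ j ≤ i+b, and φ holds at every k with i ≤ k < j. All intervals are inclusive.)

none

Evaluate at each i in [0,3]:
  i=0: ✗ (lhs fails at k=0 before rhs at j=5)
  i=1: ✗ (lhs fails at k=1 before rhs at j=6)
  i=2: ✗ (no rhs in [7,7])
  i=3: ✗ (lhs fails at k=4 before rhs at j=8)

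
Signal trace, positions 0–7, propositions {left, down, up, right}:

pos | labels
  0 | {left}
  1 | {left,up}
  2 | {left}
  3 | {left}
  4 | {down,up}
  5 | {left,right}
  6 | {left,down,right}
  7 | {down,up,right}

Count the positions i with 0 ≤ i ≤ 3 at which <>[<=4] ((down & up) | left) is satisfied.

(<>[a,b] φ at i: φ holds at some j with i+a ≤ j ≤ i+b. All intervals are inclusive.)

Evaluate at each i in [0,3]:
  i=0: ✓ (witness j=0)
  i=1: ✓ (witness j=1)
  i=2: ✓ (witness j=2)
  i=3: ✓ (witness j=3)
Positions where it holds: {0, 1, 2, 3} → 4.

4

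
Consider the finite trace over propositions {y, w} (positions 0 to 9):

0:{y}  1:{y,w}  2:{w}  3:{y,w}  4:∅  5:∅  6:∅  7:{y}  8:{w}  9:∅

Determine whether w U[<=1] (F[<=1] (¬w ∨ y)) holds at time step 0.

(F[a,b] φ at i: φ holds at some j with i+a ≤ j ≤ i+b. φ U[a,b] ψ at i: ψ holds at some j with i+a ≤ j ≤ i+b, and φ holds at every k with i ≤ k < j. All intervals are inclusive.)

Yes

Need some j in [0,1] with F[<=1] (¬w ∨ y), and w at every k in [0,j-1].
  j=0: F[<=1] (¬w ∨ y) holds; no prefix to check → satisfied.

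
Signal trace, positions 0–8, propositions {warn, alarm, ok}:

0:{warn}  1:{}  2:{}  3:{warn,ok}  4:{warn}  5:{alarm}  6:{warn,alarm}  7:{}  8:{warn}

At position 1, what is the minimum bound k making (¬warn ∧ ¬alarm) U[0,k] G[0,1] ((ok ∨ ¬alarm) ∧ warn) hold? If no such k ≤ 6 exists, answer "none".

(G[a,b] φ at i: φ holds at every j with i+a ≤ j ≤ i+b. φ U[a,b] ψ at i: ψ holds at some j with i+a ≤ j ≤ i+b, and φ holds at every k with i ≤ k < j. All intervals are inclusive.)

2

Need earliest j ≥ 1 with G[0,1] ((ok ∨ ¬alarm) ∧ warn), and (¬warn ∧ ¬alarm) at every k in [1,j-1].
  j=1: rhs fails.
  j=2: rhs fails.
  j=3: rhs holds; lhs holds on [1,2]. k = 2.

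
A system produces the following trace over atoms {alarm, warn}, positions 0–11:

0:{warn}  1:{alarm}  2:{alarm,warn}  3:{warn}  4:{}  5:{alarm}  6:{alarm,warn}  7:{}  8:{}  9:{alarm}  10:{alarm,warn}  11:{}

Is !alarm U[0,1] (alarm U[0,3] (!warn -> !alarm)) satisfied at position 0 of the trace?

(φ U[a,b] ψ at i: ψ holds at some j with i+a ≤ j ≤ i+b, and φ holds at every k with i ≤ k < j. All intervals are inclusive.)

True

Need some j in [0,1] with (alarm U[0,3] (!warn -> !alarm)), and !alarm at every k in [0,j-1].
  j=0: (alarm U[0,3] (!warn -> !alarm)) holds; no prefix to check → satisfied.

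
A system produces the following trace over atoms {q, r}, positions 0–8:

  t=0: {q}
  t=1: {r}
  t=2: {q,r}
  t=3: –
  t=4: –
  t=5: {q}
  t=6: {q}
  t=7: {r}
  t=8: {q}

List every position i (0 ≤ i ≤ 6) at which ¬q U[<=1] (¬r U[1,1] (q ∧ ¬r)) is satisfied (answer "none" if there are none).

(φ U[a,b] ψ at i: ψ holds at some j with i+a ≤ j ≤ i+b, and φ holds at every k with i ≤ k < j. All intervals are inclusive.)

Evaluate at each i in [0,6]:
  i=0: ✗ (no rhs in [0,1])
  i=1: ✗ (no rhs in [1,2])
  i=2: ✗ (no rhs in [2,3])
  i=3: ✓ (rhs at j=4; lhs holds on [3,3])
  i=4: ✓ (rhs at j=4)
  i=5: ✓ (rhs at j=5)
  i=6: ✗ (no rhs in [6,7])

3, 4, 5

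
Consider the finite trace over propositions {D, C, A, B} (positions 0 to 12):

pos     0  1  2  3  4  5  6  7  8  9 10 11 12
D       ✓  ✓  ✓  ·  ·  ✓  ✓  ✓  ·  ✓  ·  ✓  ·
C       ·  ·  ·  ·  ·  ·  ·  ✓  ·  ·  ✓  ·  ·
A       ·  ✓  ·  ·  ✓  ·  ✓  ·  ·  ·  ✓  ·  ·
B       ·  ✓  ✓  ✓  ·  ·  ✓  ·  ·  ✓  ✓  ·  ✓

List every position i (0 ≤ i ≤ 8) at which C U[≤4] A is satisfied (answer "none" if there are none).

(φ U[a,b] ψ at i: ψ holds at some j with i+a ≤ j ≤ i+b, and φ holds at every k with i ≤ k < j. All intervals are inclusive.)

1, 4, 6

Evaluate at each i in [0,8]:
  i=0: ✗ (lhs fails at k=0 before rhs at j=1)
  i=1: ✓ (rhs at j=1)
  i=2: ✗ (lhs fails at k=2 before rhs at j=4)
  i=3: ✗ (lhs fails at k=3 before rhs at j=4)
  i=4: ✓ (rhs at j=4)
  i=5: ✗ (lhs fails at k=5 before rhs at j=6)
  i=6: ✓ (rhs at j=6)
  i=7: ✗ (lhs fails at k=8 before rhs at j=10)
  i=8: ✗ (lhs fails at k=8 before rhs at j=10)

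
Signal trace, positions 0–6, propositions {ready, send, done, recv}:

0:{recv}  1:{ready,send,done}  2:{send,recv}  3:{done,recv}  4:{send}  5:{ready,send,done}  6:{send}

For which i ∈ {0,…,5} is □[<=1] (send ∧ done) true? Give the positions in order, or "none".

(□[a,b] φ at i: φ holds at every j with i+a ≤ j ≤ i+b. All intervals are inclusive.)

none

Evaluate at each i in [0,5]:
  i=0: ✗ (fails at j=0)
  i=1: ✗ (fails at j=2)
  i=2: ✗ (fails at j=2)
  i=3: ✗ (fails at j=3)
  i=4: ✗ (fails at j=4)
  i=5: ✗ (fails at j=6)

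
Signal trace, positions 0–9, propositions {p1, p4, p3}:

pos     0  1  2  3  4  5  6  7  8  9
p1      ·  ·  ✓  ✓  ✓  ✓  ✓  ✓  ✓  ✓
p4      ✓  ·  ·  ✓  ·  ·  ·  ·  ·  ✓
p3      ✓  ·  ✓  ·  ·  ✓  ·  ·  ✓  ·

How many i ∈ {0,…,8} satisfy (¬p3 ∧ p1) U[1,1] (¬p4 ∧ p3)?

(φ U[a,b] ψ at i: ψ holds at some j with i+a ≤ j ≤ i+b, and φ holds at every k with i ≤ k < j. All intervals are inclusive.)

Evaluate at each i in [0,8]:
  i=0: ✗ (no rhs in [1,1])
  i=1: ✗ (lhs fails at k=1 before rhs at j=2)
  i=2: ✗ (no rhs in [3,3])
  i=3: ✗ (no rhs in [4,4])
  i=4: ✓ (rhs at j=5; lhs holds on [4,4])
  i=5: ✗ (no rhs in [6,6])
  i=6: ✗ (no rhs in [7,7])
  i=7: ✓ (rhs at j=8; lhs holds on [7,7])
  i=8: ✗ (no rhs in [9,9])
Positions where it holds: {4, 7} → 2.

2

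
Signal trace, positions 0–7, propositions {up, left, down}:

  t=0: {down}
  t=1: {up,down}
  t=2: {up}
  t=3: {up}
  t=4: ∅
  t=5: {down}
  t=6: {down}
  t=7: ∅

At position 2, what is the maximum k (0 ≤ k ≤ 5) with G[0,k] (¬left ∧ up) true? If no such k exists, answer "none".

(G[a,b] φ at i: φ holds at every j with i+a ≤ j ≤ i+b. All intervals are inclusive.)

(¬left ∧ up) must hold from j=2 onward; find where it first fails.
  j=2: holds
  j=3: holds
  j=4: fails
Holds on [2,3], so largest k = 1.

1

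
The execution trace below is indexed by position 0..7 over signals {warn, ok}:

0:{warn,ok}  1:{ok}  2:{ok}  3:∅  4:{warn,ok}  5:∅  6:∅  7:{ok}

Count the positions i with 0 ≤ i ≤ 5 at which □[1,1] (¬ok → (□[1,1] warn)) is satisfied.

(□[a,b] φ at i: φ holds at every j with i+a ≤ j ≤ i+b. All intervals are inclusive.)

Evaluate at each i in [0,5]:
  i=0: ✓ (all of [1,1])
  i=1: ✓ (all of [2,2])
  i=2: ✓ (all of [3,3])
  i=3: ✓ (all of [4,4])
  i=4: ✗ (fails at j=5)
  i=5: ✗ (fails at j=6)
Positions where it holds: {0, 1, 2, 3} → 4.

4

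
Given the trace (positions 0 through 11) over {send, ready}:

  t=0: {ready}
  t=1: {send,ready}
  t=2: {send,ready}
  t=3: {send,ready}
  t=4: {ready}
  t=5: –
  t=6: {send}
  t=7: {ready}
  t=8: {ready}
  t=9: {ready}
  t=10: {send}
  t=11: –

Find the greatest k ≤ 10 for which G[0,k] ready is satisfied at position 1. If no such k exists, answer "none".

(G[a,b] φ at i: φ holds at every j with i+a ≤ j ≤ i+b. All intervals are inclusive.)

ready must hold from j=1 onward; find where it first fails.
  j=1: holds
  j=2: holds
  j=3: holds
  j=4: holds
  j=5: fails
Holds on [1,4], so largest k = 3.

3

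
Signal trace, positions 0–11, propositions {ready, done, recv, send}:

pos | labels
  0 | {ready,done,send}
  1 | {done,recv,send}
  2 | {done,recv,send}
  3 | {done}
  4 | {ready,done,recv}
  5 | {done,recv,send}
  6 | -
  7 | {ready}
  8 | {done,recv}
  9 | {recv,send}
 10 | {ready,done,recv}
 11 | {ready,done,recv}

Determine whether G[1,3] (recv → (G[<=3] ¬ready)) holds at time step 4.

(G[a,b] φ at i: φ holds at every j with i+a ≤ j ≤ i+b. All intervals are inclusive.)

False

Check (recv → (G[<=3] ¬ready)) at every j in [5,7]:
  j=5: antecedent true; consequent fails at 7 → ✗
  j=6: antecedent false → ✓
  j=7: antecedent false → ✓
Fails at j=5 → formula fails.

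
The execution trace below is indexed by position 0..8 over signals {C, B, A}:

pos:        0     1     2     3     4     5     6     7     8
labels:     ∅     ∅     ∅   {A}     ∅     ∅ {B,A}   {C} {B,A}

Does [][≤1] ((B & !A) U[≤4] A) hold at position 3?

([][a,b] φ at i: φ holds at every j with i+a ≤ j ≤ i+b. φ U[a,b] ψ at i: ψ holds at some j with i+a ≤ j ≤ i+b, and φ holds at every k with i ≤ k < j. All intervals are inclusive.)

Check ((B & !A) U[≤4] A) at every j in [3,4]:
  j=3: holds
  j=4: fails
Fails at j=4 → formula fails.

False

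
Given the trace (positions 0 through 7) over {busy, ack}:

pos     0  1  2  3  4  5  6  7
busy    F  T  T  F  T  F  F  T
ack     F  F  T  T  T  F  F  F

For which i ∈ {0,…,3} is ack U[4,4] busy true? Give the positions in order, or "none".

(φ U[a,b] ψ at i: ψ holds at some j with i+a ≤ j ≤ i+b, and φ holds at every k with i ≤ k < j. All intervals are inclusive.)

Evaluate at each i in [0,3]:
  i=0: ✗ (lhs fails at k=0 before rhs at j=4)
  i=1: ✗ (no rhs in [5,5])
  i=2: ✗ (no rhs in [6,6])
  i=3: ✗ (lhs fails at k=5 before rhs at j=7)

none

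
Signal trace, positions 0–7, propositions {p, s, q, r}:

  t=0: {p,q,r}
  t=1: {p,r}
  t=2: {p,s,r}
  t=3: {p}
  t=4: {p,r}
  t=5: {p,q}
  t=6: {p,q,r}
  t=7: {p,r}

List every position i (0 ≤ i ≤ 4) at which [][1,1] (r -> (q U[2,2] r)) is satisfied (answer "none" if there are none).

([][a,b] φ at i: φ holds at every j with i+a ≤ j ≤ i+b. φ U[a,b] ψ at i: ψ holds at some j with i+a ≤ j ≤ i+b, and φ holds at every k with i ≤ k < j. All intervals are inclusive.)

2, 4

Evaluate at each i in [0,4]:
  i=0: ✗ (fails at j=1)
  i=1: ✗ (fails at j=2)
  i=2: ✓ (all of [3,3])
  i=3: ✗ (fails at j=4)
  i=4: ✓ (all of [5,5])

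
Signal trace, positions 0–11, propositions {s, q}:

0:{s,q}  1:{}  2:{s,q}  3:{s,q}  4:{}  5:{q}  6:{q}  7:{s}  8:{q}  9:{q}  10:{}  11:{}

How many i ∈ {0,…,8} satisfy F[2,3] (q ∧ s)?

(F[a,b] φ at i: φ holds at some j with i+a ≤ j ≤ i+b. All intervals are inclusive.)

2

Evaluate at each i in [0,8]:
  i=0: ✓ (witness j=2)
  i=1: ✓ (witness j=3)
  i=2: ✗ (none in [4,5])
  i=3: ✗ (none in [5,6])
  i=4: ✗ (none in [6,7])
  i=5: ✗ (none in [7,8])
  i=6: ✗ (none in [8,9])
  i=7: ✗ (none in [9,10])
  i=8: ✗ (none in [10,11])
Positions where it holds: {0, 1} → 2.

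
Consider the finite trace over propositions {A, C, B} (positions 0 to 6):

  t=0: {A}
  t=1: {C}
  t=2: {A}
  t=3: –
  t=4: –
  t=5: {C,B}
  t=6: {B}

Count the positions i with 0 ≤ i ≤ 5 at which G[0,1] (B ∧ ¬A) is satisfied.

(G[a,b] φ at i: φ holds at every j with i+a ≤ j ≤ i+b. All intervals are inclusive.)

1

Evaluate at each i in [0,5]:
  i=0: ✗ (fails at j=0)
  i=1: ✗ (fails at j=1)
  i=2: ✗ (fails at j=2)
  i=3: ✗ (fails at j=3)
  i=4: ✗ (fails at j=4)
  i=5: ✓ (all of [5,6])
Positions where it holds: {5} → 1.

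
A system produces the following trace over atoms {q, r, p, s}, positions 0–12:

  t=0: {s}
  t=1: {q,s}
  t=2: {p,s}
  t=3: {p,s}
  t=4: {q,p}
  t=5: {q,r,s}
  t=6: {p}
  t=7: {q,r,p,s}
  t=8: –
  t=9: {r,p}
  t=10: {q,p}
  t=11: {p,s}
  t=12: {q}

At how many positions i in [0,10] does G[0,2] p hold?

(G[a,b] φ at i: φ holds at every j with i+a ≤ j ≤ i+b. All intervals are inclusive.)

Evaluate at each i in [0,10]:
  i=0: ✗ (fails at j=0)
  i=1: ✗ (fails at j=1)
  i=2: ✓ (all of [2,4])
  i=3: ✗ (fails at j=5)
  i=4: ✗ (fails at j=5)
  i=5: ✗ (fails at j=5)
  i=6: ✗ (fails at j=8)
  i=7: ✗ (fails at j=8)
  i=8: ✗ (fails at j=8)
  i=9: ✓ (all of [9,11])
  i=10: ✗ (fails at j=12)
Positions where it holds: {2, 9} → 2.

2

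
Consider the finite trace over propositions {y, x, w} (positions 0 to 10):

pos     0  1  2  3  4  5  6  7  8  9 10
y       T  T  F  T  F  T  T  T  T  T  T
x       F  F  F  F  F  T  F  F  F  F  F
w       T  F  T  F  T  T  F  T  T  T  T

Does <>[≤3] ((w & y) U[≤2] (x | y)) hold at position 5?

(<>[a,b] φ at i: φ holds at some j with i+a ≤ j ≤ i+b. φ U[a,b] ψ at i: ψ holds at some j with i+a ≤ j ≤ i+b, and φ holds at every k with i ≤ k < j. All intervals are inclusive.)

Holds

Check ((w & y) U[≤2] (x | y)) at each j in [5,8]:
  j=5: holds
  j=6: holds
  j=7: holds
  j=8: holds
Found at j=5 → formula holds.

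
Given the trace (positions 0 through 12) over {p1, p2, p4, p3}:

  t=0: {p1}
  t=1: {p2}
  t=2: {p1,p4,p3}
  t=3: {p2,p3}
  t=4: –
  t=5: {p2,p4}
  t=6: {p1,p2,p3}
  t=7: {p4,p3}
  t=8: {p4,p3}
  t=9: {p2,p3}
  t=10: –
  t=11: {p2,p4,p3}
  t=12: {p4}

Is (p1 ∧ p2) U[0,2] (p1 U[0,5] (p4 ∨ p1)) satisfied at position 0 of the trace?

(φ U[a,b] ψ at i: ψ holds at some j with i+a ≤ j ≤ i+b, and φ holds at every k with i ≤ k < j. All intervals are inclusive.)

Need some j in [0,2] with (p1 U[0,5] (p4 ∨ p1)), and (p1 ∧ p2) at every k in [0,j-1].
  j=0: (p1 U[0,5] (p4 ∨ p1)) holds; no prefix to check → satisfied.

Holds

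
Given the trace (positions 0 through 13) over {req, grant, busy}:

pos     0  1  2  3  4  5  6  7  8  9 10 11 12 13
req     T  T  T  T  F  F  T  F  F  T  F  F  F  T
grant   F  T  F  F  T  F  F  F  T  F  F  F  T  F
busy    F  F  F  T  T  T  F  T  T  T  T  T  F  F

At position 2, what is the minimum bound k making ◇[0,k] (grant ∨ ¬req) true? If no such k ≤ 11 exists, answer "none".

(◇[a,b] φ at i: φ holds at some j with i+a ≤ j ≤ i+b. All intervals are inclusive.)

2

Scan j = 2,3,… for (grant ∨ ¬req):
  j=2: fails
  j=3: fails
  j=4: holds
First hit at j=4, so smallest k = 4-2 = 2.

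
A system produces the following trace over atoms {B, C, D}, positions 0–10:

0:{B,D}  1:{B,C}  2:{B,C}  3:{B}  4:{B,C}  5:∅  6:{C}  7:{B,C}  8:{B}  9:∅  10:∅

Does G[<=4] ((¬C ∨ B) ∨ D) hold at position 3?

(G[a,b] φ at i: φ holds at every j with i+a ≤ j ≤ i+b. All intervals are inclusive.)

Check ((¬C ∨ B) ∨ D) at every j in [3,7]:
  j=3: true
  j=4: true
  j=5: true
  j=6: false
  j=7: true
Fails at j=6 → formula fails.

Does not hold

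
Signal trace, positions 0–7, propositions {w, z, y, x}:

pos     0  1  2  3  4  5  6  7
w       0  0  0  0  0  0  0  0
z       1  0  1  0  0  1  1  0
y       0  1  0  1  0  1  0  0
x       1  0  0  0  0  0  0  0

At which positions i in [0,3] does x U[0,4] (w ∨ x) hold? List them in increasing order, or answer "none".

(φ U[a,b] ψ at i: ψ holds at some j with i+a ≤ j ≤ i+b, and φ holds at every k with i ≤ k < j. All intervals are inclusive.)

0

Evaluate at each i in [0,3]:
  i=0: ✓ (rhs at j=0)
  i=1: ✗ (no rhs in [1,5])
  i=2: ✗ (no rhs in [2,6])
  i=3: ✗ (no rhs in [3,7])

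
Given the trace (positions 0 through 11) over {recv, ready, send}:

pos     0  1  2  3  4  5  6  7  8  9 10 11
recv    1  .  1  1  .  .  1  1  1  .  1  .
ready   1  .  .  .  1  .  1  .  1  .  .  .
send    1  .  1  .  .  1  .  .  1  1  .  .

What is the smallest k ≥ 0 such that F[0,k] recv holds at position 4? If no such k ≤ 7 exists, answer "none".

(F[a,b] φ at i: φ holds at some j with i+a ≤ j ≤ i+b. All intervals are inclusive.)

Scan j = 4,5,… for recv:
  j=4: fails
  j=5: fails
  j=6: holds
First hit at j=6, so smallest k = 6-4 = 2.

2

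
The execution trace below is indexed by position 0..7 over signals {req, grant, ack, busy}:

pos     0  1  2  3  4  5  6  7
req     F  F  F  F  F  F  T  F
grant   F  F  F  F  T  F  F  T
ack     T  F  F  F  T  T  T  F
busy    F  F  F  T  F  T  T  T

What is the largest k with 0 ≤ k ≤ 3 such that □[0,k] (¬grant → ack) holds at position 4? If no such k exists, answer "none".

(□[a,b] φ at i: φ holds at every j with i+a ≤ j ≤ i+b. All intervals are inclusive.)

(¬grant → ack) must hold from j=4 onward; find where it first fails.
  j=4: holds
  j=5: holds
  j=6: holds
  j=7: holds
Holds through j=7; largest k = 3.

3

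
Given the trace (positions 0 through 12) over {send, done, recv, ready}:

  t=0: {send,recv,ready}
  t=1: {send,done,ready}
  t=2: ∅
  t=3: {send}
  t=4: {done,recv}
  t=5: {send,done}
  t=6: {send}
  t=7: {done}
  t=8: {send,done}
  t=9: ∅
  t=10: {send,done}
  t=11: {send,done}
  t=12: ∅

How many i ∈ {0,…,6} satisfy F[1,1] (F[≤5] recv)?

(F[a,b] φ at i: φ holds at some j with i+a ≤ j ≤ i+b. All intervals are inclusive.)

4

Evaluate at each i in [0,6]:
  i=0: ✓ (witness j=1)
  i=1: ✓ (witness j=2)
  i=2: ✓ (witness j=3)
  i=3: ✓ (witness j=4)
  i=4: ✗ (none in [5,5])
  i=5: ✗ (none in [6,6])
  i=6: ✗ (none in [7,7])
Positions where it holds: {0, 1, 2, 3} → 4.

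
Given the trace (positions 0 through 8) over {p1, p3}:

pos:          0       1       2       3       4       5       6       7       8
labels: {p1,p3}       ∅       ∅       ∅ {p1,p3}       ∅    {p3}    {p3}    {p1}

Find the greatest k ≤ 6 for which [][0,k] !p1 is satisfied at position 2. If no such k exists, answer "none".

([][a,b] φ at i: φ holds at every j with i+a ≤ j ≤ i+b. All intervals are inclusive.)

1

!p1 must hold from j=2 onward; find where it first fails.
  j=2: holds
  j=3: holds
  j=4: fails
Holds on [2,3], so largest k = 1.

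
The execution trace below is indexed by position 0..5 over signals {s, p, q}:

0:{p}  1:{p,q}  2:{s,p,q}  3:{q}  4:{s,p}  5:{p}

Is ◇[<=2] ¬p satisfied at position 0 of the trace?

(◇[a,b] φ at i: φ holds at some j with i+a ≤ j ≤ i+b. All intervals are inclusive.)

False

Check ¬p at each j in [0,2]:
  j=0: false
  j=1: false
  j=2: false
No position in the window satisfies it → formula fails.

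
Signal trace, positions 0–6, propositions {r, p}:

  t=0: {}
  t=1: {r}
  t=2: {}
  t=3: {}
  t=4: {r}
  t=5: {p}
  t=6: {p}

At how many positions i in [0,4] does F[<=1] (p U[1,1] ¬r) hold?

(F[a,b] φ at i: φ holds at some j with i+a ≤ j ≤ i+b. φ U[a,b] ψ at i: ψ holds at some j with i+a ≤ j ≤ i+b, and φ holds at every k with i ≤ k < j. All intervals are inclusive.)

Evaluate at each i in [0,4]:
  i=0: ✗ (none in [0,1])
  i=1: ✗ (none in [1,2])
  i=2: ✗ (none in [2,3])
  i=3: ✗ (none in [3,4])
  i=4: ✓ (witness j=5)
Positions where it holds: {4} → 1.

1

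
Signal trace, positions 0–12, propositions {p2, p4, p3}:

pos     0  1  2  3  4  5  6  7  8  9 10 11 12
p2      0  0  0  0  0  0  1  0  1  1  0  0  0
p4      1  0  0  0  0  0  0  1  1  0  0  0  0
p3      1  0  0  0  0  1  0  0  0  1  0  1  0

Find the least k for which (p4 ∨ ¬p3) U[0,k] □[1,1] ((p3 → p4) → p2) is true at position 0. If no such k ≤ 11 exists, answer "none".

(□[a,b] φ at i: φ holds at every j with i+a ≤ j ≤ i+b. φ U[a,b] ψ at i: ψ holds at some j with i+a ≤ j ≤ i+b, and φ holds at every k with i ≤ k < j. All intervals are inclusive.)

4

Need earliest j ≥ 0 with □[1,1] ((p3 → p4) → p2), and (p4 ∨ ¬p3) at every k in [0,j-1].
  j=0: rhs fails.
  j=1: rhs fails.
  j=2: rhs fails.
  j=3: rhs fails.
  j=4: rhs holds; lhs holds on [0,3]. k = 4.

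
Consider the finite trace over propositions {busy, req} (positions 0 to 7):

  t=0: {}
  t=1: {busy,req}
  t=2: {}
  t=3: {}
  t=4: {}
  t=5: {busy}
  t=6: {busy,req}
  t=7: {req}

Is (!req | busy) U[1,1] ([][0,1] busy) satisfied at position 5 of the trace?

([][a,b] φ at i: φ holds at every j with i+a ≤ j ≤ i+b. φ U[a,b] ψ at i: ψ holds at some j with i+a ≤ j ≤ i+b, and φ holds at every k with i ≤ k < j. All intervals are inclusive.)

False

Need some j in [6,6] with [][0,1] busy, and (!req | busy) at every k in [5,j-1].
  j=6: [][0,1] busy — fails at 7.
No j in the window works → until fails.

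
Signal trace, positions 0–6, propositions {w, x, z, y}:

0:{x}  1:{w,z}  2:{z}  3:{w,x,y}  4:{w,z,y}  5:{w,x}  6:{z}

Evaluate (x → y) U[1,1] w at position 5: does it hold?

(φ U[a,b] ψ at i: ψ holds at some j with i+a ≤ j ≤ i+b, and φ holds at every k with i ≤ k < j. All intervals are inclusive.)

No

Need some j in [6,6] with w, and (x → y) at every k in [5,j-1].
  j=6: w false.
No j in the window works → until fails.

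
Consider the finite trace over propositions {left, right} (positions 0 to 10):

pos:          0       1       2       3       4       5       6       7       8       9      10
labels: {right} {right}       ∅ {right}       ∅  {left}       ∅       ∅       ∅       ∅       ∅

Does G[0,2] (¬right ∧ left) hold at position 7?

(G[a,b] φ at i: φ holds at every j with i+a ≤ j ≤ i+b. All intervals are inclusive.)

Check (¬right ∧ left) at every j in [7,9]:
  j=7: false
  j=8: false
  j=9: false
Fails at j=7 → formula fails.

Does not hold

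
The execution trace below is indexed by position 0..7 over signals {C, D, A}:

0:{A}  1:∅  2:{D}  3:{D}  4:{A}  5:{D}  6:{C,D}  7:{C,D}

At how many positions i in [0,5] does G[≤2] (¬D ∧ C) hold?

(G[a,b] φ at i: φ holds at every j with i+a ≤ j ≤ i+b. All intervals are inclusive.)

0

Evaluate at each i in [0,5]:
  i=0: ✗ (fails at j=0)
  i=1: ✗ (fails at j=1)
  i=2: ✗ (fails at j=2)
  i=3: ✗ (fails at j=3)
  i=4: ✗ (fails at j=4)
  i=5: ✗ (fails at j=5)
Positions where it holds: {} → 0.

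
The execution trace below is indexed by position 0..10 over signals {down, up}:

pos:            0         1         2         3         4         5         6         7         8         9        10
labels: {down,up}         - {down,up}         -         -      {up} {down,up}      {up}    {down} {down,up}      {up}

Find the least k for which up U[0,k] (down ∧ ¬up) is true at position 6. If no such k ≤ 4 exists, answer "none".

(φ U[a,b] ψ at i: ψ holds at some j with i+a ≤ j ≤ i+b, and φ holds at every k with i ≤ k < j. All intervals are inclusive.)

Need earliest j ≥ 6 with (down ∧ ¬up), and up at every k in [6,j-1].
  j=6: rhs fails.
  j=7: rhs fails.
  j=8: rhs holds; lhs holds on [6,7]. k = 2.

2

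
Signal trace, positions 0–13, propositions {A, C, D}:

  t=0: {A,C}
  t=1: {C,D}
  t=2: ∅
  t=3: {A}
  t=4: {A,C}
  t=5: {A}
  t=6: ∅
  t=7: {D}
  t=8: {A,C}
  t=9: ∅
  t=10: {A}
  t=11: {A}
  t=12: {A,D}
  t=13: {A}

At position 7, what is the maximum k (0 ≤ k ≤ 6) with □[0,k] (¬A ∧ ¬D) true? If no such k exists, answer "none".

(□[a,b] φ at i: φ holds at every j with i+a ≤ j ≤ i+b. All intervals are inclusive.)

none

(¬A ∧ ¬D) must hold from j=7 onward; find where it first fails.
  j=7: fails → no k works.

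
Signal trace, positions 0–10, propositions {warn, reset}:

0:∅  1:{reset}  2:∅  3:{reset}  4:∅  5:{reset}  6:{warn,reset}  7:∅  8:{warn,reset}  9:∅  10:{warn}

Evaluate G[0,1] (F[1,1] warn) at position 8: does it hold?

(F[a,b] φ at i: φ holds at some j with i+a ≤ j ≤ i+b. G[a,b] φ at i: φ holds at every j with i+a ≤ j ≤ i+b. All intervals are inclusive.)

False

Check F[1,1] warn at every j in [8,9]:
  j=8: fails (none in [9,9])
  j=9: holds (witness at 10)
Fails at j=8 → formula fails.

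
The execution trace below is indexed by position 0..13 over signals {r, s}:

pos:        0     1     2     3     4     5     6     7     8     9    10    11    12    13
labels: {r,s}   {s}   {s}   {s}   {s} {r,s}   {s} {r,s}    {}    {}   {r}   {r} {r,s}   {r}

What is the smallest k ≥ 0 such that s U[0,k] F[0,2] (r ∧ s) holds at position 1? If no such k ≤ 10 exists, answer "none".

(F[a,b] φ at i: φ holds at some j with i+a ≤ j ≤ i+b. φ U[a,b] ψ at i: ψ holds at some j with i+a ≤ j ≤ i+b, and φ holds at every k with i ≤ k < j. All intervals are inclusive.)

2

Need earliest j ≥ 1 with F[0,2] (r ∧ s), and s at every k in [1,j-1].
  j=1: rhs fails.
  j=2: rhs fails.
  j=3: rhs holds; lhs holds on [1,2]. k = 2.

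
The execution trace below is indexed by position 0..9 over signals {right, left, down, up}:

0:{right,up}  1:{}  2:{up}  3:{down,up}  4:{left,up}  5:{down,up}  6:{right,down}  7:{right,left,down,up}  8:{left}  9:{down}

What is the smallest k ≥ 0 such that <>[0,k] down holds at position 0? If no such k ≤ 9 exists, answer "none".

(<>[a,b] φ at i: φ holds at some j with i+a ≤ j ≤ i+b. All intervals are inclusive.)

Scan j = 0,1,… for down:
  j=0: fails
  j=1: fails
  j=2: fails
  j=3: holds
First hit at j=3, so smallest k = 3-0 = 3.

3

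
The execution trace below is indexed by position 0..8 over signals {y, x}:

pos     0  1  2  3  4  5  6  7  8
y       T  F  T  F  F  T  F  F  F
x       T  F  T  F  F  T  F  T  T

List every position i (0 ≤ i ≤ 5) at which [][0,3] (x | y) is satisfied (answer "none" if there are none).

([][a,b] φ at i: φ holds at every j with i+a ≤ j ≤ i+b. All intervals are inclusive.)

none

Evaluate at each i in [0,5]:
  i=0: ✗ (fails at j=1)
  i=1: ✗ (fails at j=1)
  i=2: ✗ (fails at j=3)
  i=3: ✗ (fails at j=3)
  i=4: ✗ (fails at j=4)
  i=5: ✗ (fails at j=6)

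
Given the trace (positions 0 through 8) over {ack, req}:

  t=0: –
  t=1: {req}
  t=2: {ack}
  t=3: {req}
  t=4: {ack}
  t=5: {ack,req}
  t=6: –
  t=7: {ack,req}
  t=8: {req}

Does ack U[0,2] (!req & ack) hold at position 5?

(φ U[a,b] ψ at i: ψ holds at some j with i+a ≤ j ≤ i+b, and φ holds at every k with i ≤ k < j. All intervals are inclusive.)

False

Need some j in [5,7] with (!req & ack), and ack at every k in [5,j-1].
  j=5: (!req & ack) false.
  j=6: (!req & ack) false.
  j=7: (!req & ack) false.
No j in the window works → until fails.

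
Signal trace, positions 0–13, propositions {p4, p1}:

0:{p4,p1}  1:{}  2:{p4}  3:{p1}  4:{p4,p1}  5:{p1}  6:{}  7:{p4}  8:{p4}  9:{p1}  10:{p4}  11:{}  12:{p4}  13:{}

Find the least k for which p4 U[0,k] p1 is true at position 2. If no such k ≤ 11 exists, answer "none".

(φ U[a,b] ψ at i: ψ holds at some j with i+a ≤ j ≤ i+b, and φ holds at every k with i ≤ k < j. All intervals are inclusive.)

1

Need earliest j ≥ 2 with p1, and p4 at every k in [2,j-1].
  j=2: rhs fails.
  j=3: rhs holds; lhs holds on [2,2]. k = 1.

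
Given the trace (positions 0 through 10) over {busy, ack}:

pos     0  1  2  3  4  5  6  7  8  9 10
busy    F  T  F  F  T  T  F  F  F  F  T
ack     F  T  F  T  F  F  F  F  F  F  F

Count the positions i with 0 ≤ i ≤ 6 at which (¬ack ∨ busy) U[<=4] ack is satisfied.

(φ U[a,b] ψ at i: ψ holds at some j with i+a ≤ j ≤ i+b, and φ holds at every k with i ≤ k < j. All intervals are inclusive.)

4

Evaluate at each i in [0,6]:
  i=0: ✓ (rhs at j=1; lhs holds on [0,0])
  i=1: ✓ (rhs at j=1)
  i=2: ✓ (rhs at j=3; lhs holds on [2,2])
  i=3: ✓ (rhs at j=3)
  i=4: ✗ (no rhs in [4,8])
  i=5: ✗ (no rhs in [5,9])
  i=6: ✗ (no rhs in [6,10])
Positions where it holds: {0, 1, 2, 3} → 4.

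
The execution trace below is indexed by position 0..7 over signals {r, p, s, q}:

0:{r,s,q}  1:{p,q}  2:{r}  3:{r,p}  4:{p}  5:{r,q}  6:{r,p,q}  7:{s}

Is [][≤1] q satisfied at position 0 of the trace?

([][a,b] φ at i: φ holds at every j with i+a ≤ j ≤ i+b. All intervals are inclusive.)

True

Check q at every j in [0,1]:
  j=0: true
  j=1: true
All positions satisfy it → formula holds.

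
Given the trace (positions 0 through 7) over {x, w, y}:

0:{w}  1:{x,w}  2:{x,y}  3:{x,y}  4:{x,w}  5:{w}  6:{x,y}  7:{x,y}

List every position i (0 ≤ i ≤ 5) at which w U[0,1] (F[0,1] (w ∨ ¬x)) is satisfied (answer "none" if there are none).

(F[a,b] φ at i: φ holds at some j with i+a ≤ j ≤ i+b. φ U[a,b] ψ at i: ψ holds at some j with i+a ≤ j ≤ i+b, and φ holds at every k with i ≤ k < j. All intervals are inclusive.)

Evaluate at each i in [0,5]:
  i=0: ✓ (rhs at j=0)
  i=1: ✓ (rhs at j=1)
  i=2: ✗ (lhs fails at k=2 before rhs at j=3)
  i=3: ✓ (rhs at j=3)
  i=4: ✓ (rhs at j=4)
  i=5: ✓ (rhs at j=5)

0, 1, 3, 4, 5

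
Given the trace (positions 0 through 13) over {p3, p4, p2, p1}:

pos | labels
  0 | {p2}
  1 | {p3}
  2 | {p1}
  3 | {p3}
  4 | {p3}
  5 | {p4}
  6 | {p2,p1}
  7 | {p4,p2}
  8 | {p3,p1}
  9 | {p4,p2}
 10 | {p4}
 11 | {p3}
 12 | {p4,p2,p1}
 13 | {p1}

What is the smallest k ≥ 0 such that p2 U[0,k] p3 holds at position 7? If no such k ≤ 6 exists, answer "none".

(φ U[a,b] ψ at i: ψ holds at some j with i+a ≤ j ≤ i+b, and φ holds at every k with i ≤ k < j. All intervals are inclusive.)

Need earliest j ≥ 7 with p3, and p2 at every k in [7,j-1].
  j=7: rhs fails.
  j=8: rhs holds; lhs holds on [7,7]. k = 1.

1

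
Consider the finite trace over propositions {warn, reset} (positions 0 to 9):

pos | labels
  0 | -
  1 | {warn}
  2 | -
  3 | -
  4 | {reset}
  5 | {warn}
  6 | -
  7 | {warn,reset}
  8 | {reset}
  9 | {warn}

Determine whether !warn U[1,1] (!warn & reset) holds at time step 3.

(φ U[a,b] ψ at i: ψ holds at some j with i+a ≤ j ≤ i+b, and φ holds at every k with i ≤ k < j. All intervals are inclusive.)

Need some j in [4,4] with (!warn & reset), and !warn at every k in [3,j-1].
  j=4: (!warn & reset) holds; !warn holds at every k in [3,3] → satisfied.

Yes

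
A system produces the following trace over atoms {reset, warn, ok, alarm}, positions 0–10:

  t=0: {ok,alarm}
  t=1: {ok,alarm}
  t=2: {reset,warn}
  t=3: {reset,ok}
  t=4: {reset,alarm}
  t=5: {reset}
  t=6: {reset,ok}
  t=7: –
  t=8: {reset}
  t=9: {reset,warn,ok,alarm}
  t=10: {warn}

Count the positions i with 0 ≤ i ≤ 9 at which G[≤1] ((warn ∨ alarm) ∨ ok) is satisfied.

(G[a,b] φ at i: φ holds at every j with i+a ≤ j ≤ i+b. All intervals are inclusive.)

5

Evaluate at each i in [0,9]:
  i=0: ✓ (all of [0,1])
  i=1: ✓ (all of [1,2])
  i=2: ✓ (all of [2,3])
  i=3: ✓ (all of [3,4])
  i=4: ✗ (fails at j=5)
  i=5: ✗ (fails at j=5)
  i=6: ✗ (fails at j=7)
  i=7: ✗ (fails at j=7)
  i=8: ✗ (fails at j=8)
  i=9: ✓ (all of [9,10])
Positions where it holds: {0, 1, 2, 3, 9} → 5.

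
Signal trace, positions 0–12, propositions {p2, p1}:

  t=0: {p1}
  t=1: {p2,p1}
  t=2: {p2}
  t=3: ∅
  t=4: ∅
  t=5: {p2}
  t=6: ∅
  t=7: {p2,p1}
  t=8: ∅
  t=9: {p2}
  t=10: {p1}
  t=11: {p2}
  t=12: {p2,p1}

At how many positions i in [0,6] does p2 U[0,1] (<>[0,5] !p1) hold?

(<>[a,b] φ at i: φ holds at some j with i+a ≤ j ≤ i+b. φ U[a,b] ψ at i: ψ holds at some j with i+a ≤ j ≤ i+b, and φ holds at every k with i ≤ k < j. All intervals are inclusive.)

Evaluate at each i in [0,6]:
  i=0: ✓ (rhs at j=0)
  i=1: ✓ (rhs at j=1)
  i=2: ✓ (rhs at j=2)
  i=3: ✓ (rhs at j=3)
  i=4: ✓ (rhs at j=4)
  i=5: ✓ (rhs at j=5)
  i=6: ✓ (rhs at j=6)
Positions where it holds: {0, 1, 2, 3, 4, 5, 6} → 7.

7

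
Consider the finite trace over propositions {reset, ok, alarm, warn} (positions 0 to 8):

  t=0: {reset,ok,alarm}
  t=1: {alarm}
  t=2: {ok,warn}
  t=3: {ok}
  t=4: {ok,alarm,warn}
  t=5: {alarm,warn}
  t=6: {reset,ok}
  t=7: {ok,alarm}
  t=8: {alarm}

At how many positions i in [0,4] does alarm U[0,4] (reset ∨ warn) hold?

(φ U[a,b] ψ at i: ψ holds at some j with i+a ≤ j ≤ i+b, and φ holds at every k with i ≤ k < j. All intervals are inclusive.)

4

Evaluate at each i in [0,4]:
  i=0: ✓ (rhs at j=0)
  i=1: ✓ (rhs at j=2; lhs holds on [1,1])
  i=2: ✓ (rhs at j=2)
  i=3: ✗ (lhs fails at k=3 before rhs at j=4)
  i=4: ✓ (rhs at j=4)
Positions where it holds: {0, 1, 2, 4} → 4.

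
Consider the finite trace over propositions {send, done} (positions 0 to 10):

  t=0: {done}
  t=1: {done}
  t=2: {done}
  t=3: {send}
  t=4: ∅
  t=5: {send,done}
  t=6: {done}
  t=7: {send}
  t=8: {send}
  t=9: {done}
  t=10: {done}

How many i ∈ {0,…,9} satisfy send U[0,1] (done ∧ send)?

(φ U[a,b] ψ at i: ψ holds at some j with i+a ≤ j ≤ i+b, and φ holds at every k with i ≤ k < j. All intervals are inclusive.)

Evaluate at each i in [0,9]:
  i=0: ✗ (no rhs in [0,1])
  i=1: ✗ (no rhs in [1,2])
  i=2: ✗ (no rhs in [2,3])
  i=3: ✗ (no rhs in [3,4])
  i=4: ✗ (lhs fails at k=4 before rhs at j=5)
  i=5: ✓ (rhs at j=5)
  i=6: ✗ (no rhs in [6,7])
  i=7: ✗ (no rhs in [7,8])
  i=8: ✗ (no rhs in [8,9])
  i=9: ✗ (no rhs in [9,10])
Positions where it holds: {5} → 1.

1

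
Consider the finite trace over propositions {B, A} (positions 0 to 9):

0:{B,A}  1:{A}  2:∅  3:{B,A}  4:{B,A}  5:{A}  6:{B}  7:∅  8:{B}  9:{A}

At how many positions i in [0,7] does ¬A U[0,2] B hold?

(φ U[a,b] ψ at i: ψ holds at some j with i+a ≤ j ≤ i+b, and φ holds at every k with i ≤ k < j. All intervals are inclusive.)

6

Evaluate at each i in [0,7]:
  i=0: ✓ (rhs at j=0)
  i=1: ✗ (lhs fails at k=1 before rhs at j=3)
  i=2: ✓ (rhs at j=3; lhs holds on [2,2])
  i=3: ✓ (rhs at j=3)
  i=4: ✓ (rhs at j=4)
  i=5: ✗ (lhs fails at k=5 before rhs at j=6)
  i=6: ✓ (rhs at j=6)
  i=7: ✓ (rhs at j=8; lhs holds on [7,7])
Positions where it holds: {0, 2, 3, 4, 6, 7} → 6.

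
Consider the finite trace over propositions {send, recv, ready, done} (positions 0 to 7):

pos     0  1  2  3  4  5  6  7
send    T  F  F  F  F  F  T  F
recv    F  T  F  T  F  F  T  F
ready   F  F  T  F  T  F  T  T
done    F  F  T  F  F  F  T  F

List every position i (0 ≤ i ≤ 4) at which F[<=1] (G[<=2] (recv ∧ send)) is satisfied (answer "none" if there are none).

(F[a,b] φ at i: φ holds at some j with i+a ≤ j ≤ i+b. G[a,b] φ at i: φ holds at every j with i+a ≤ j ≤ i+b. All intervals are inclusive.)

Evaluate at each i in [0,4]:
  i=0: ✗ (none in [0,1])
  i=1: ✗ (none in [1,2])
  i=2: ✗ (none in [2,3])
  i=3: ✗ (none in [3,4])
  i=4: ✗ (none in [4,5])

none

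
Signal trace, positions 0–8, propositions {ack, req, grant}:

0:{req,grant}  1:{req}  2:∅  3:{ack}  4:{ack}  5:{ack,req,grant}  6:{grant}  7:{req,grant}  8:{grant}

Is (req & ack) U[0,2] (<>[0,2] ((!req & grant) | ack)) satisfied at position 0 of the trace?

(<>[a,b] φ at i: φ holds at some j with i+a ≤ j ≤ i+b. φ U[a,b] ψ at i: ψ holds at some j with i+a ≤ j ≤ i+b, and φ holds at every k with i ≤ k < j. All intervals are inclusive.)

Need some j in [0,2] with <>[0,2] ((!req & grant) | ack), and (req & ack) at every k in [0,j-1].
  j=0: <>[0,2] ((!req & grant) | ack) — fails (none in [0,2]).
  j=1: <>[0,2] ((!req & grant) | ack) holds, but (req & ack) fails at k=0 → not this j.
  j=2: <>[0,2] ((!req & grant) | ack) holds, but (req & ack) fails at k=0 → not this j.
No j in the window works → until fails.

No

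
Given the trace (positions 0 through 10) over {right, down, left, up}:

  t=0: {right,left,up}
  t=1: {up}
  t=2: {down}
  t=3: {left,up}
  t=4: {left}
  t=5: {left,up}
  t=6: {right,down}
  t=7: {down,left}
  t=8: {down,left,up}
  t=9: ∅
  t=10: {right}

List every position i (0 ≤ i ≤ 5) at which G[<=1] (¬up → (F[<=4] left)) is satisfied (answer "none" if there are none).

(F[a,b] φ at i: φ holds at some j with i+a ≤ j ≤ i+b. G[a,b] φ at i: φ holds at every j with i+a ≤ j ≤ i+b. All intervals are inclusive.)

Evaluate at each i in [0,5]:
  i=0: ✓ (all of [0,1])
  i=1: ✓ (all of [1,2])
  i=2: ✓ (all of [2,3])
  i=3: ✓ (all of [3,4])
  i=4: ✓ (all of [4,5])
  i=5: ✓ (all of [5,6])

0, 1, 2, 3, 4, 5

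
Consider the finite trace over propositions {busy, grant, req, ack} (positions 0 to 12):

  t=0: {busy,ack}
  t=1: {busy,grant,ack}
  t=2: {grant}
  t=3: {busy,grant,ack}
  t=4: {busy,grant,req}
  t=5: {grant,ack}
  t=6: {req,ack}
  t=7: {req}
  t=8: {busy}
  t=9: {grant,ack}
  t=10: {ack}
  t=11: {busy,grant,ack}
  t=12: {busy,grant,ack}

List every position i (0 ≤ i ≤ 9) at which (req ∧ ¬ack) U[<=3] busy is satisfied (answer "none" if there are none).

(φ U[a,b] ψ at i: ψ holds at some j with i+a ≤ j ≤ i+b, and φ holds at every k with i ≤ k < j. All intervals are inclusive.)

Evaluate at each i in [0,9]:
  i=0: ✓ (rhs at j=0)
  i=1: ✓ (rhs at j=1)
  i=2: ✗ (lhs fails at k=2 before rhs at j=3)
  i=3: ✓ (rhs at j=3)
  i=4: ✓ (rhs at j=4)
  i=5: ✗ (lhs fails at k=5 before rhs at j=8)
  i=6: ✗ (lhs fails at k=6 before rhs at j=8)
  i=7: ✓ (rhs at j=8; lhs holds on [7,7])
  i=8: ✓ (rhs at j=8)
  i=9: ✗ (lhs fails at k=9 before rhs at j=11)

0, 1, 3, 4, 7, 8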